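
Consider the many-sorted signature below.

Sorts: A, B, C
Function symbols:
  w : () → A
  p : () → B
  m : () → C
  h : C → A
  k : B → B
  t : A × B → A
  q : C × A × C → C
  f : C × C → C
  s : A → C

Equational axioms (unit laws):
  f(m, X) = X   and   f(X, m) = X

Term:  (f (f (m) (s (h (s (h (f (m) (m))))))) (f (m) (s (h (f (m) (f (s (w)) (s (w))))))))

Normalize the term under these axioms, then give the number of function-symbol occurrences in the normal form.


size = 13

1. (f (f (m) (s (h (s (h (f (m) (m))))))) (f (m) (s (h (f (m) (f (s (w)) (s (w))))))))  →  (f (s (h (s (h (f (m) (m)))))) (f (m) (s (h (f (m) (f (s (w)) (s (w))))))))
2. (f (s (h (s (h (f (m) (m)))))) (f (m) (s (h (f (m) (f (s (w)) (s (w))))))))  →  (f (s (h (s (h (m))))) (f (m) (s (h (f (m) (f (s (w)) (s (w))))))))
3. (f (s (h (s (h (m))))) (f (m) (s (h (f (m) (f (s (w)) (s (w))))))))  →  (f (s (h (s (h (m))))) (s (h (f (m) (f (s (w)) (s (w)))))))
4. (f (s (h (s (h (m))))) (s (h (f (m) (f (s (w)) (s (w)))))))  →  (f (s (h (s (h (m))))) (s (h (f (s (w)) (s (w))))))
normal form: (f (s (h (s (h (m))))) (s (h (f (s (w)) (s (w))))))


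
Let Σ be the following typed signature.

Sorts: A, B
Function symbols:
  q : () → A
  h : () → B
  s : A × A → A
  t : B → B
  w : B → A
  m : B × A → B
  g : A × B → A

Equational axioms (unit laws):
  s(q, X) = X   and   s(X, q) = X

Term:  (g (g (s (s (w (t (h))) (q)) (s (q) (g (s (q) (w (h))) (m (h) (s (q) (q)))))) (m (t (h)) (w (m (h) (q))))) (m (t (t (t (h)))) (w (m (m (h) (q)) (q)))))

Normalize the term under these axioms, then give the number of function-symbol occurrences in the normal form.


size = 30

1. (g (g (s (s (w (t (h))) (q)) (s (q) (g (s (q) (w (h))) (m (h) (s (q) (q)))))) (m (t (h)) (w (m (h) (q))))) (m (t (t (t (h)))) (w (m (m (h) (q)) (q)))))  →  (g (g (s (w (t (h))) (s (q) (g (s (q) (w (h))) (m (h) (s (q) (q)))))) (m (t (h)) (w (m (h) (q))))) (m (t (t (t (h)))) (w (m (m (h) (q)) (q)))))
2. (g (g (s (w (t (h))) (s (q) (g (s (q) (w (h))) (m (h) (s (q) (q)))))) (m (t (h)) (w (m (h) (q))))) (m (t (t (t (h)))) (w (m (m (h) (q)) (q)))))  →  (g (g (s (w (t (h))) (g (s (q) (w (h))) (m (h) (s (q) (q))))) (m (t (h)) (w (m (h) (q))))) (m (t (t (t (h)))) (w (m (m (h) (q)) (q)))))
3. (g (g (s (w (t (h))) (g (s (q) (w (h))) (m (h) (s (q) (q))))) (m (t (h)) (w (m (h) (q))))) (m (t (t (t (h)))) (w (m (m (h) (q)) (q)))))  →  (g (g (s (w (t (h))) (g (w (h)) (m (h) (s (q) (q))))) (m (t (h)) (w (m (h) (q))))) (m (t (t (t (h)))) (w (m (m (h) (q)) (q)))))
4. (g (g (s (w (t (h))) (g (w (h)) (m (h) (s (q) (q))))) (m (t (h)) (w (m (h) (q))))) (m (t (t (t (h)))) (w (m (m (h) (q)) (q)))))  →  (g (g (s (w (t (h))) (g (w (h)) (m (h) (q)))) (m (t (h)) (w (m (h) (q))))) (m (t (t (t (h)))) (w (m (m (h) (q)) (q)))))
normal form: (g (g (s (w (t (h))) (g (w (h)) (m (h) (q)))) (m (t (h)) (w (m (h) (q))))) (m (t (t (t (h)))) (w (m (m (h) (q)) (q)))))


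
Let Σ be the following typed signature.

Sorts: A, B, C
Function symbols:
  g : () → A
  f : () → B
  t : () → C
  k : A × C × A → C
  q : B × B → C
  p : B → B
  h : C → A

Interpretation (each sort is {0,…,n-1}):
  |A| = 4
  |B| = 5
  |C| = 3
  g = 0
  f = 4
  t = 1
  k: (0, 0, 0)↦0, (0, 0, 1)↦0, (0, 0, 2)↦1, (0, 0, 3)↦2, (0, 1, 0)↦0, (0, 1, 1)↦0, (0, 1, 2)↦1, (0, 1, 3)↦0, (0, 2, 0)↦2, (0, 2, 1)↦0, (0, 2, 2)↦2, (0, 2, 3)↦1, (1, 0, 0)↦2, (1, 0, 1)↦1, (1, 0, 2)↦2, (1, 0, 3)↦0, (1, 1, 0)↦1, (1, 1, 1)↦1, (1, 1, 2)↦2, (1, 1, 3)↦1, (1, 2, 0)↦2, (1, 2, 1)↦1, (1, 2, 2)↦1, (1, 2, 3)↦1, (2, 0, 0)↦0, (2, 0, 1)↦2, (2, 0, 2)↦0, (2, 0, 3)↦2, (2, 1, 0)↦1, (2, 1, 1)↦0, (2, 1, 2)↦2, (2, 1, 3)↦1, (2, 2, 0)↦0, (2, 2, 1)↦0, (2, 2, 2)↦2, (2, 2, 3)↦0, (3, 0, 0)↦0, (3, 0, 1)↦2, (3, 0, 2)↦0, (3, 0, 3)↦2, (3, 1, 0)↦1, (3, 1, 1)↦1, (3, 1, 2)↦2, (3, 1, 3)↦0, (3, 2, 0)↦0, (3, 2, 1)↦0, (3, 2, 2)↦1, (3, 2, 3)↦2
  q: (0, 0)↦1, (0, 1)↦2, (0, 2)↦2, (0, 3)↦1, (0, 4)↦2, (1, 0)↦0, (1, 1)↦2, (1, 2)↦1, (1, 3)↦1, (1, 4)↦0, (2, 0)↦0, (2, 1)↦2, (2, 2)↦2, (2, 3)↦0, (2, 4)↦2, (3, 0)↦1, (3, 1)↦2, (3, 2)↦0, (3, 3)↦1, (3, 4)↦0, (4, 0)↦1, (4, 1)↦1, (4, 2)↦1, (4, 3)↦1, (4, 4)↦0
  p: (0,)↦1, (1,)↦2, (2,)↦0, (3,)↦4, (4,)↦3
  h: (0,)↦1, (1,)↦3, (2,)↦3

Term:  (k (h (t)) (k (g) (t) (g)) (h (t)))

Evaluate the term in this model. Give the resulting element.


  t = 1
  (h (t)) = h(1,) = 3
  g = 0
  t = 1
  g = 0
  (k (g) (t) (g)) = k(0, 1, 0) = 0
  t = 1
  (h (t)) = h(1,) = 3
  (k (h (t)) (k (g) (t) (g)) (h (t))) = k(3, 0, 3) = 2

value = 2


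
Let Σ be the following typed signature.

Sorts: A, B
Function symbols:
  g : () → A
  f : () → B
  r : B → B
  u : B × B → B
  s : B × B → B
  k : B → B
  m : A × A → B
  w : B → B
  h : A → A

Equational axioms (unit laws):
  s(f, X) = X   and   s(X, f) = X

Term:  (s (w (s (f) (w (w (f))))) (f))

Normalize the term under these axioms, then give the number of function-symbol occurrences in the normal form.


1. (s (w (s (f) (w (w (f))))) (f))  →  (w (s (f) (w (w (f)))))
2. (w (s (f) (w (w (f)))))  →  (w (w (w (f))))
normal form: (w (w (w (f))))

size = 4


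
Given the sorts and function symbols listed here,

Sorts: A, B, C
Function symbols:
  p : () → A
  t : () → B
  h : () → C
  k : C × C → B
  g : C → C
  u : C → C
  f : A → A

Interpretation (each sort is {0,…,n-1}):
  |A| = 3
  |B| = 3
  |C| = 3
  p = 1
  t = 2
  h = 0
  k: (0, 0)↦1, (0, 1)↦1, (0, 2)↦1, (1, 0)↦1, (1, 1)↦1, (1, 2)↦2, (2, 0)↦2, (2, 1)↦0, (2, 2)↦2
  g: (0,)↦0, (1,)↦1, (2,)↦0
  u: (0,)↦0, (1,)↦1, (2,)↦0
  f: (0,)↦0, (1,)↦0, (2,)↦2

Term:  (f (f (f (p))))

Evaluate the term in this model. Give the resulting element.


value = 0

  p = 1
  (f (p)) = f(1,) = 0
  (f (f (p))) = f(0,) = 0
  (f (f (f (p)))) = f(0,) = 0


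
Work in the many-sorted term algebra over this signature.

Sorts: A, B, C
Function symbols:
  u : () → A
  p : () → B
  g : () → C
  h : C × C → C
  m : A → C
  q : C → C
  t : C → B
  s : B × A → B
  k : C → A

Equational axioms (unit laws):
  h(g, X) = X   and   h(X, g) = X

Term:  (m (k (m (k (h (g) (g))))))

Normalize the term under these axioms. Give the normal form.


1. (m (k (m (k (h (g) (g))))))  →  (m (k (m (k (g)))))

normal form = (m (k (m (k (g)))))


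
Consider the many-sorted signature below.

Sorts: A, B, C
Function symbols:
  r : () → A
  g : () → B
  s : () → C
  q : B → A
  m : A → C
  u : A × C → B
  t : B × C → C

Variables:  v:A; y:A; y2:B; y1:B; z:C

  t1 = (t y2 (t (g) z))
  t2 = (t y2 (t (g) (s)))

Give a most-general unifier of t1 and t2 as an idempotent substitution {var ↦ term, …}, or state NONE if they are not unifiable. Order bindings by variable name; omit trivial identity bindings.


{z ↦ (s)}


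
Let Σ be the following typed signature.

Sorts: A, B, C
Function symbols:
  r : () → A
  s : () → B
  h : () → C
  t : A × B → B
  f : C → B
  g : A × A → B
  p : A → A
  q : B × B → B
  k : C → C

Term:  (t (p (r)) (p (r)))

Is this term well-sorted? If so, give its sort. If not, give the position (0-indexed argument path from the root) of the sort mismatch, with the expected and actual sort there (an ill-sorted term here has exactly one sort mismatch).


    (r) : A
  (p (r)) : A
    (r) : A
  (p (r)) : A
(t (p (r)) (p (r))) : ✗ arg 1 at [1] has sort A, expected B

ill-sorted at position [1]: expected B, got A


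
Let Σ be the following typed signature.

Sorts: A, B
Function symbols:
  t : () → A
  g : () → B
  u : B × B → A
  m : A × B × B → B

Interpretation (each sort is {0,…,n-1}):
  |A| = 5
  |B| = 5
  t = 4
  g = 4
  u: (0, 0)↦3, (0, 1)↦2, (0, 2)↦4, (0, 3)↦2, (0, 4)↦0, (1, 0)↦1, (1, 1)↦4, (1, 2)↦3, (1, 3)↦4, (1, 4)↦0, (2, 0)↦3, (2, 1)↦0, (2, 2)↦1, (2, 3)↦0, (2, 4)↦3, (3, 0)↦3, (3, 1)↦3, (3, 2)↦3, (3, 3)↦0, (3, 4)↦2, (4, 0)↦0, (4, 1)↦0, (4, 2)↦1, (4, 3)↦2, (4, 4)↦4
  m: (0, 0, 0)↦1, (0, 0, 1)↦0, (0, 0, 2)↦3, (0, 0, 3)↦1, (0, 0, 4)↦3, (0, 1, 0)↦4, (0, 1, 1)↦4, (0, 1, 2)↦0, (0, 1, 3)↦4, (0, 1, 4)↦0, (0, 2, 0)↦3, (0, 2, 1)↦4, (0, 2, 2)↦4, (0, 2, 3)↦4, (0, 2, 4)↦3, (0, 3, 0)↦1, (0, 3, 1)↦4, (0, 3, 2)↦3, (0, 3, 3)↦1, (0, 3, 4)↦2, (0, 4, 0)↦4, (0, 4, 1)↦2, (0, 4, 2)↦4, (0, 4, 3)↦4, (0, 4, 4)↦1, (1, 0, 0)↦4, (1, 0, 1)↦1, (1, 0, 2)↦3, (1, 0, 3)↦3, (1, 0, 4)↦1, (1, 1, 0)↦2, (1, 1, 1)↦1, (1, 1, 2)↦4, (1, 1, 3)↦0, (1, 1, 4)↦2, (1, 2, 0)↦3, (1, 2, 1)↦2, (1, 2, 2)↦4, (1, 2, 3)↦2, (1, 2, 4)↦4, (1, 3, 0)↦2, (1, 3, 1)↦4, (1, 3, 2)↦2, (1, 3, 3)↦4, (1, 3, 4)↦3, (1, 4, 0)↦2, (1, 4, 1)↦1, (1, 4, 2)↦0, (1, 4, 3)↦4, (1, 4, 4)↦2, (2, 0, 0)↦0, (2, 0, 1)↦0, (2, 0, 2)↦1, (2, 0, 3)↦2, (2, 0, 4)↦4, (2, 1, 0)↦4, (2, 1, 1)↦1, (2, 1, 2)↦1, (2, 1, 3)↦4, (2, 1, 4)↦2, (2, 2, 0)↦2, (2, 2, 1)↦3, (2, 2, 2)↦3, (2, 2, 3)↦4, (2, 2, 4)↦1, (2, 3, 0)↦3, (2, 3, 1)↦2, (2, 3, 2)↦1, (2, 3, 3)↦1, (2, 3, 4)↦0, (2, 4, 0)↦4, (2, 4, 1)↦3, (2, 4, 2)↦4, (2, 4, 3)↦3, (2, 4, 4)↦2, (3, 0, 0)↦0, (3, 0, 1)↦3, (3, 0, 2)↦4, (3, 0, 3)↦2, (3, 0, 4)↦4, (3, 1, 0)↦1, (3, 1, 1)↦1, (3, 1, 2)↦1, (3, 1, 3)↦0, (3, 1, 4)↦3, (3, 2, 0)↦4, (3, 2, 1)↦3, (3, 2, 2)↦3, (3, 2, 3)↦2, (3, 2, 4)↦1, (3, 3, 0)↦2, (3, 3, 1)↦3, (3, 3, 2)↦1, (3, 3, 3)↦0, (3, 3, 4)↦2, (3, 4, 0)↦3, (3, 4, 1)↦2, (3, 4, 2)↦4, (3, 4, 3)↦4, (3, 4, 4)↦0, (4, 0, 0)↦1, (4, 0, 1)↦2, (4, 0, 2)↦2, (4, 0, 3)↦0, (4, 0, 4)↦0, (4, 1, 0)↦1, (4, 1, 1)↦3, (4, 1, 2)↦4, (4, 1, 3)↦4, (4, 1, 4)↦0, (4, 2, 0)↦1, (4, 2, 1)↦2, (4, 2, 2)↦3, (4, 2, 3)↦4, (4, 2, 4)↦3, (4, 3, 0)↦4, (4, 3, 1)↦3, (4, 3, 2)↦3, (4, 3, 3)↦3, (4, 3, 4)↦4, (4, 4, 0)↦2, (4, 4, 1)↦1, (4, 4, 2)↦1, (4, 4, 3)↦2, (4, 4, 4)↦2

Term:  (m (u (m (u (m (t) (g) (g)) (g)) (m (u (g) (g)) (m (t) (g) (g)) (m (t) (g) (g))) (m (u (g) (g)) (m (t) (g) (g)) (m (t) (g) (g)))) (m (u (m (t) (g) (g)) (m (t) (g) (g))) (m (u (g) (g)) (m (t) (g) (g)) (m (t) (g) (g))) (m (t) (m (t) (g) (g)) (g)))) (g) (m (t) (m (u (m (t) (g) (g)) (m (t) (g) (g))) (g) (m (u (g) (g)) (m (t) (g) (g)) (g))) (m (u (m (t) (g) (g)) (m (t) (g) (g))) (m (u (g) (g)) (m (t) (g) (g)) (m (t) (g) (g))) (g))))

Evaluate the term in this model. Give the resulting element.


  t = 4
  g = 4
  g = 4
  (m (t) (g) (g)) = m(4, 4, 4) = 2
  g = 4
  (u (m (t) (g) (g)) (g)) = u(2, 4) = 3
  g = 4
  g = 4
  (u (g) (g)) = u(4, 4) = 4
  t = 4
  g = 4
  g = 4
  (m (t) (g) (g)) = m(4, 4, 4) = 2
  t = 4
  g = 4
  g = 4
  (m (t) (g) (g)) = m(4, 4, 4) = 2
  (m (u (g) (g)) (m (t) (g) (g)) (m (t) (g) (g))) = m(4, 2, 2) = 3
  g = 4
  g = 4
  (u (g) (g)) = u(4, 4) = 4
  t = 4
  g = 4
  g = 4
  (m (t) (g) (g)) = m(4, 4, 4) = 2
  t = 4
  g = 4
  g = 4
  (m (t) (g) (g)) = m(4, 4, 4) = 2
  (m (u (g) (g)) (m (t) (g) (g)) (m (t) (g) (g))) = m(4, 2, 2) = 3
  (m (u (m (t) (g) (g)) (g)) (m (u (g) (g)) (m (t) (g) (g)) (m (t) (g) (g))) (m (u (g) (g)) (m (t) (g) (g)) (m (t) (g) (g)))) = m(3, 3, 3) = 0
  t = 4
  g = 4
  g = 4
  (m (t) (g) (g)) = m(4, 4, 4) = 2
  t = 4
  g = 4
  g = 4
  (m (t) (g) (g)) = m(4, 4, 4) = 2
  (u (m (t) (g) (g)) (m (t) (g) (g))) = u(2, 2) = 1
  g = 4
  g = 4
  (u (g) (g)) = u(4, 4) = 4
  t = 4
  g = 4
  g = 4
  (m (t) (g) (g)) = m(4, 4, 4) = 2
  t = 4
  g = 4
  g = 4
  (m (t) (g) (g)) = m(4, 4, 4) = 2
  (m (u (g) (g)) (m (t) (g) (g)) (m (t) (g) (g))) = m(4, 2, 2) = 3
  t = 4
  t = 4
  g = 4
  g = 4
  (m (t) (g) (g)) = m(4, 4, 4) = 2
  g = 4
  (m (t) (m (t) (g) (g)) (g)) = m(4, 2, 4) = 3
  (m (u (m (t) (g) (g)) (m (t) (g) (g))) (m (u (g) (g)) (m (t) (g) (g)) (m (t) (g) (g))) (m (t) (m (t) (g) (g)) (g))) = m(1, 3, 3) = 4
  (u (m (u (m (t) (g) (g)) (g)) (m (u (g) (g)) (m (t) (g) (g)) (m (t) (g) (g))) (m (u (g) (g)) (m (t) (g) (g)) (m (t) (g) (g)))) (m (u (m (t) (g) (g)) (m (t) (g) (g))) (m (u (g) (g)) (m (t) (g) (g)) (m (t) (g) (g))) (m (t) (m (t) (g) (g)) (g)))) = u(0, 4) = 0
  g = 4
  t = 4
  t = 4
  g = 4
  g = 4
  (m (t) (g) (g)) = m(4, 4, 4) = 2
  t = 4
  g = 4
  g = 4
  (m (t) (g) (g)) = m(4, 4, 4) = 2
  (u (m (t) (g) (g)) (m (t) (g) (g))) = u(2, 2) = 1
  g = 4
  g = 4
  g = 4
  (u (g) (g)) = u(4, 4) = 4
  t = 4
  g = 4
  g = 4
  (m (t) (g) (g)) = m(4, 4, 4) = 2
  g = 4
  (m (u (g) (g)) (m (t) (g) (g)) (g)) = m(4, 2, 4) = 3
  (m (u (m (t) (g) (g)) (m (t) (g) (g))) (g) (m (u (g) (g)) (m (t) (g) (g)) (g))) = m(1, 4, 3) = 4
  t = 4
  g = 4
  g = 4
  (m (t) (g) (g)) = m(4, 4, 4) = 2
  t = 4
  g = 4
  g = 4
  (m (t) (g) (g)) = m(4, 4, 4) = 2
  (u (m (t) (g) (g)) (m (t) (g) (g))) = u(2, 2) = 1
  g = 4
  g = 4
  (u (g) (g)) = u(4, 4) = 4
  t = 4
  g = 4
  g = 4
  (m (t) (g) (g)) = m(4, 4, 4) = 2
  t = 4
  g = 4
  g = 4
  (m (t) (g) (g)) = m(4, 4, 4) = 2
  (m (u (g) (g)) (m (t) (g) (g)) (m (t) (g) (g))) = m(4, 2, 2) = 3
  g = 4
  (m (u (m (t) (g) (g)) (m (t) (g) (g))) (m (u (g) (g)) (m (t) (g) (g)) (m (t) (g) (g))) (g)) = m(1, 3, 4) = 3
  (m (t) (m (u (m (t) (g) (g)) (m (t) (g) (g))) (g) (m (u (g) (g)) (m (t) (g) (g)) (g))) (m (u (m (t) (g) (g)) (m (t) (g) (g))) (m (u (g) (g)) (m (t) (g) (g)) (m (t) (g) (g))) (g))) = m(4, 4, 3) = 2
  (m (u (m (u (m (t) (g) (g)) (g)) (m (u (g) (g)) (m (t) (g) (g)) (m (t) (g) (g))) (m (u (g) (g)) (m (t) (g) (g)) (m (t) (g) (g)))) (m (u (m (t) (g) (g)) (m (t) (g) (g))) (m (u (g) (g)) (m (t) (g) (g)) (m (t) (g) (g))) (m (t) (m (t) (g) (g)) (g)))) (g) (m (t) (m (u (m (t) (g) (g)) (m (t) (g) (g))) (g) (m (u (g) (g)) (m (t) (g) (g)) (g))) (m (u (m (t) (g) (g)) (m (t) (g) (g))) (m (u (g) (g)) (m (t) (g) (g)) (m (t) (g) (g))) (g)))) = m(0, 4, 2) = 4

value = 4


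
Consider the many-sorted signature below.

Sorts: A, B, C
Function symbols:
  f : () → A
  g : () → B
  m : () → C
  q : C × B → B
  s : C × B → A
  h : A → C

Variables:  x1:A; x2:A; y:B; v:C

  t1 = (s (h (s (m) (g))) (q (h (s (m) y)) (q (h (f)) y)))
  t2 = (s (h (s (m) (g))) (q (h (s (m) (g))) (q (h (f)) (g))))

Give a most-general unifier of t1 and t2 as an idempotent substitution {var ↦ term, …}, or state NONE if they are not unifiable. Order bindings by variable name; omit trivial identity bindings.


{y ↦ (g)}


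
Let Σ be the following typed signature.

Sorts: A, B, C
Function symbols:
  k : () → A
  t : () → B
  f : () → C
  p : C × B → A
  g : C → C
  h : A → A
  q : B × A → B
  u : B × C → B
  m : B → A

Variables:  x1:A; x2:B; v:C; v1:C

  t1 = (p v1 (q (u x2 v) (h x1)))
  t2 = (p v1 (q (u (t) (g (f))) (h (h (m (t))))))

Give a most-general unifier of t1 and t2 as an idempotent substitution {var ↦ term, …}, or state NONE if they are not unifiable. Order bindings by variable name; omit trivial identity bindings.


{v ↦ (g (f)), x1 ↦ (h (m (t))), x2 ↦ (t)}


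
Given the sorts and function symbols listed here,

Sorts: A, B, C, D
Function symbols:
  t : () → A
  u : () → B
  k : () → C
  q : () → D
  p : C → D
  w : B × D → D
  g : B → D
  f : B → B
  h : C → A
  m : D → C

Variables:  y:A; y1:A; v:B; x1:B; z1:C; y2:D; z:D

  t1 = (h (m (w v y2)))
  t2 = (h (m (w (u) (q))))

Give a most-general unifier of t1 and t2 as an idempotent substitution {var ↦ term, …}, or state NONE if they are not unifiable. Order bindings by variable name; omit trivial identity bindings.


{v ↦ (u), y2 ↦ (q)}


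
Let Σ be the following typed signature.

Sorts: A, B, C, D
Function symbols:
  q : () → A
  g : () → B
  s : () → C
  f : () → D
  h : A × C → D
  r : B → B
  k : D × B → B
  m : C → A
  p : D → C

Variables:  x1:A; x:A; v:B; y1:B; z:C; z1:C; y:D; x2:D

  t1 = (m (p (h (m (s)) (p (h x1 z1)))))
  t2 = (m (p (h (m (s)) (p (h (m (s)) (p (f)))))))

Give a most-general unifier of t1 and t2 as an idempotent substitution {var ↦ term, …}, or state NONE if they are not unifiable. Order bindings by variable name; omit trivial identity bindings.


{x1 ↦ (m (s)), z1 ↦ (p (f))}


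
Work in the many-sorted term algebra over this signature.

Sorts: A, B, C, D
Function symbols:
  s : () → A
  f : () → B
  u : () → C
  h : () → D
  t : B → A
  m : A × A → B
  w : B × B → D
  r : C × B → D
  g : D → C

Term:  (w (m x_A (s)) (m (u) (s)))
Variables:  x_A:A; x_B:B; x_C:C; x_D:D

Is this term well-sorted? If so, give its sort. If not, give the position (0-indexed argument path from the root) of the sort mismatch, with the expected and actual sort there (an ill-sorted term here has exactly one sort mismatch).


ill-sorted at position [1, 0]: expected A, got C

    x_A : A
    (s) : A
  (m x_A (s)) : B
    (u) : C
    (s) : A
  (m (u) (s)) : ✗ arg 0 at [1, 0] has sort C, expected A


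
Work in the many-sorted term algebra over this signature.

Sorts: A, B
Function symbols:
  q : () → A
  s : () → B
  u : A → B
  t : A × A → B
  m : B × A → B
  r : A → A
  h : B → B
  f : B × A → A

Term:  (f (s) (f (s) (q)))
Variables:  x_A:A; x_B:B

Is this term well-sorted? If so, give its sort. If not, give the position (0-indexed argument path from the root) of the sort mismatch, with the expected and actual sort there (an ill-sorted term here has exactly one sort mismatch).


  (s) : B
    (s) : B
    (q) : A
  (f (s) (q)) : A
(f (s) (f (s) (q))) : A

well-sorted; sort = A


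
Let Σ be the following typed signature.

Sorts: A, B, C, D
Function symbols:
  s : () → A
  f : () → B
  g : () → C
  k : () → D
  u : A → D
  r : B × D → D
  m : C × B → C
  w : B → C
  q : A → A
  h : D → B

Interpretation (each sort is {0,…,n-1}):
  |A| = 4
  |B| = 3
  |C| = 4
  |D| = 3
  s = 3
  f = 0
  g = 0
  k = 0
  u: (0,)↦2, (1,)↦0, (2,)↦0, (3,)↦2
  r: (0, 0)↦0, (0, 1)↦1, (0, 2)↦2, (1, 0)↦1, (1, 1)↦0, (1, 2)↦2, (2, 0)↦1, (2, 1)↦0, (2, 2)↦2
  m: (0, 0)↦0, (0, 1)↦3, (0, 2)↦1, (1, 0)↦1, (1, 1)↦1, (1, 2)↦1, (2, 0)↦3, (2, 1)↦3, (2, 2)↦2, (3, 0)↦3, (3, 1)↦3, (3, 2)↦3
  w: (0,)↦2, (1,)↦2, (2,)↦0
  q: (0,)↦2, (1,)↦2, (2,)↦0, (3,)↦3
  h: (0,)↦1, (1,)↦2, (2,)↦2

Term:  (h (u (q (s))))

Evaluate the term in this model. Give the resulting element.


  s = 3
  (q (s)) = q(3,) = 3
  (u (q (s))) = u(3,) = 2
  (h (u (q (s)))) = h(2,) = 2

value = 2


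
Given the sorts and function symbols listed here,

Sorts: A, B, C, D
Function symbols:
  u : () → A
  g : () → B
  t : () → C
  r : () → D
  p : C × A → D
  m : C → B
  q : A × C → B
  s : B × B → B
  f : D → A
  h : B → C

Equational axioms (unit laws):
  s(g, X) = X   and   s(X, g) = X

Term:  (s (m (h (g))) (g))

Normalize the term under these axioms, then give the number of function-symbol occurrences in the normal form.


size = 3

1. (s (m (h (g))) (g))  →  (m (h (g)))
normal form: (m (h (g)))


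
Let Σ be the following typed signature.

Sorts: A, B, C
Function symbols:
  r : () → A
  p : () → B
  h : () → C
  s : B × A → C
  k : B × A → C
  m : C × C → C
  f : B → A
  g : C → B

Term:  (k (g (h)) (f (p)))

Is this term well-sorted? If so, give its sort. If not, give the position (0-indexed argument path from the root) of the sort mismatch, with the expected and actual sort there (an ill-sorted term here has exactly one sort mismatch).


well-sorted; sort = C

    (h) : C
  (g (h)) : B
    (p) : B
  (f (p)) : A
(k (g (h)) (f (p))) : C


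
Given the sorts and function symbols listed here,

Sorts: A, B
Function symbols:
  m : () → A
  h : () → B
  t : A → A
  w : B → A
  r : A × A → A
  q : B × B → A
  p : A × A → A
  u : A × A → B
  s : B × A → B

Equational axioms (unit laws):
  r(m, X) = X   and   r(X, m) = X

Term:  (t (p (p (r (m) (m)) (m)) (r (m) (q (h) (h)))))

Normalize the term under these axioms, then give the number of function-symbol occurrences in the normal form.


size = 8

1. (t (p (p (r (m) (m)) (m)) (r (m) (q (h) (h)))))  →  (t (p (p (m) (m)) (r (m) (q (h) (h)))))
2. (t (p (p (m) (m)) (r (m) (q (h) (h)))))  →  (t (p (p (m) (m)) (q (h) (h))))
normal form: (t (p (p (m) (m)) (q (h) (h))))


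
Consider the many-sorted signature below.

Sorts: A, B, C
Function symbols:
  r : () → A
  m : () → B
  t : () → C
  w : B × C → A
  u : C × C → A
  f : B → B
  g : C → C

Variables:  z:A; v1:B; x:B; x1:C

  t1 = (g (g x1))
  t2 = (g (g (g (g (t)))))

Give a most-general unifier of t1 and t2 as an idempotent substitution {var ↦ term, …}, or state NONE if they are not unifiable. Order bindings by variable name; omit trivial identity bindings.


{x1 ↦ (g (g (t)))}


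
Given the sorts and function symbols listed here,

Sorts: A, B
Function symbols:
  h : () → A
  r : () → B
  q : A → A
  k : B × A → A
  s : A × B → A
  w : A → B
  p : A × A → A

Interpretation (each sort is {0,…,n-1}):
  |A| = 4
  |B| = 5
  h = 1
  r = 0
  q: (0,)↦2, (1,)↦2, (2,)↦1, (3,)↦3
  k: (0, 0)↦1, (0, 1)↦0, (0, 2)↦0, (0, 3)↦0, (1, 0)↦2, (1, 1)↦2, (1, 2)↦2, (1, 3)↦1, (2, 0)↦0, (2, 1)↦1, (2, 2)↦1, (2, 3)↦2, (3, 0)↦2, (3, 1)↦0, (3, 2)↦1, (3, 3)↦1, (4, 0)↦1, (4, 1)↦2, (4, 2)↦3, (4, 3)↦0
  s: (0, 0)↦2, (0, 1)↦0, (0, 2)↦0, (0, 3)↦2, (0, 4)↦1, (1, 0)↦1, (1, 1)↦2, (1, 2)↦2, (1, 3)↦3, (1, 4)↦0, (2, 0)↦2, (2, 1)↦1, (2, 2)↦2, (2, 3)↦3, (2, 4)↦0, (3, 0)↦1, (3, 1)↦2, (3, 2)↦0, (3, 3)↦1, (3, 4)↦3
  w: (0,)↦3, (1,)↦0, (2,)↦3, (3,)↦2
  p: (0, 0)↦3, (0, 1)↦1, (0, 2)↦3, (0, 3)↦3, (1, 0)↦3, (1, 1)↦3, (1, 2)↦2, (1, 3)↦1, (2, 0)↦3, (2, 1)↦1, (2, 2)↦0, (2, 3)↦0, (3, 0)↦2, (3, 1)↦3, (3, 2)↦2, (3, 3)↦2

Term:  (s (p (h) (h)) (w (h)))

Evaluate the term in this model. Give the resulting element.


value = 1

  h = 1
  h = 1
  (p (h) (h)) = p(1, 1) = 3
  h = 1
  (w (h)) = w(1,) = 0
  (s (p (h) (h)) (w (h))) = s(3, 0) = 1


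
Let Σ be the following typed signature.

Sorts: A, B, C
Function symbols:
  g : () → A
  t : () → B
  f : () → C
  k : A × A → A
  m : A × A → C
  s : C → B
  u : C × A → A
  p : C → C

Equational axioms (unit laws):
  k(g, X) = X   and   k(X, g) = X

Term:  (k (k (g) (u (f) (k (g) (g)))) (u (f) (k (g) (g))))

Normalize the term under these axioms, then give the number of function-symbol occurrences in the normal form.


1. (k (k (g) (u (f) (k (g) (g)))) (u (f) (k (g) (g))))  →  (k (u (f) (k (g) (g))) (u (f) (k (g) (g))))
2. (k (u (f) (k (g) (g))) (u (f) (k (g) (g))))  →  (k (u (f) (g)) (u (f) (k (g) (g))))
3. (k (u (f) (g)) (u (f) (k (g) (g))))  →  (k (u (f) (g)) (u (f) (g)))
normal form: (k (u (f) (g)) (u (f) (g)))

size = 7


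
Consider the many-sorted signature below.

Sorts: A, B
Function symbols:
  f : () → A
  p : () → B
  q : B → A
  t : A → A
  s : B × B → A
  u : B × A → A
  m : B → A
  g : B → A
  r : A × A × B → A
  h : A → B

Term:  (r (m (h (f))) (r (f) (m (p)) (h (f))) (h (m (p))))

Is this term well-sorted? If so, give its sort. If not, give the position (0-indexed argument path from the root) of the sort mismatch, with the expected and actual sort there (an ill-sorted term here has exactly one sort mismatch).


well-sorted; sort = A

      (f) : A
    (h (f)) : B
  (m (h (f))) : A
    (f) : A
      (p) : B
    (m (p)) : A
      (f) : A
    (h (f)) : B
  (r (f) (m (p)) (h (f))) : A
      (p) : B
    (m (p)) : A
  (h (m (p))) : B
(r (m (h (f))) (r (f) (m (p)) (h (f))) (h (m (p)))) : A


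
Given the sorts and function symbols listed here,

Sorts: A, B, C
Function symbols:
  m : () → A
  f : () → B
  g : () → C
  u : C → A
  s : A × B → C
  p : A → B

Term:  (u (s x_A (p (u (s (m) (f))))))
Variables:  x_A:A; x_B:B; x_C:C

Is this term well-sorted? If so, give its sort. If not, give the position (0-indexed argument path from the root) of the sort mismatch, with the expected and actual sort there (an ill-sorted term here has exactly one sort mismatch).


    x_A : A
          (m) : A
          (f) : B
        (s (m) (f)) : C
      (u (s (m) (f))) : A
    (p (u (s (m) (f)))) : B
  (s x_A (p (u (s (m) (f))))) : C
(u (s x_A (p (u (s (m) (f)))))) : A

well-sorted; sort = A


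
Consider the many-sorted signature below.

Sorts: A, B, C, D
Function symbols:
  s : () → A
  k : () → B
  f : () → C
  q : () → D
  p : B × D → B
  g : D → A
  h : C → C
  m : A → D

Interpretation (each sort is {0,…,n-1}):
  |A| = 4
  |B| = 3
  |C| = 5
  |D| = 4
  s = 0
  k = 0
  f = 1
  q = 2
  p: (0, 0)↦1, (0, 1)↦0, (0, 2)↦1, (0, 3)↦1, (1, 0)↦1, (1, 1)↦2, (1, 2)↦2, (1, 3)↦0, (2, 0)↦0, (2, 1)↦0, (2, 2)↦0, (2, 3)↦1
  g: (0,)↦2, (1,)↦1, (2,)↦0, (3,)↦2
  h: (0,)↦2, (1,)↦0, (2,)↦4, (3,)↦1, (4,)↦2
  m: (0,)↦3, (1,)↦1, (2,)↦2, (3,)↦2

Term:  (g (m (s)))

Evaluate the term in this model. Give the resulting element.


  s = 0
  (m (s)) = m(0,) = 3
  (g (m (s))) = g(3,) = 2

value = 2


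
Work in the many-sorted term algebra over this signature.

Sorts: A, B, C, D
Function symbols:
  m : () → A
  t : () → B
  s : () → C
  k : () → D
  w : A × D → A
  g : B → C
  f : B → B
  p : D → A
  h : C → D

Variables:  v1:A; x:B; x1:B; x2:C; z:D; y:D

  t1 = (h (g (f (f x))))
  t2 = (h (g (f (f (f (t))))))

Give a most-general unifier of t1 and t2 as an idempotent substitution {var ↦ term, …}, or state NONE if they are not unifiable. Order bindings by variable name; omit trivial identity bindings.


{x ↦ (f (t))}


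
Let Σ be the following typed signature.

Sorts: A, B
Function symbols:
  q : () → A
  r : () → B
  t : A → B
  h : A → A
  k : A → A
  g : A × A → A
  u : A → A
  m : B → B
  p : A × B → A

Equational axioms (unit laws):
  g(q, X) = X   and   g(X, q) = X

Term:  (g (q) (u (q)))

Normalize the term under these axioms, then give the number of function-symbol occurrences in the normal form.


size = 2

1. (g (q) (u (q)))  →  (u (q))
normal form: (u (q))


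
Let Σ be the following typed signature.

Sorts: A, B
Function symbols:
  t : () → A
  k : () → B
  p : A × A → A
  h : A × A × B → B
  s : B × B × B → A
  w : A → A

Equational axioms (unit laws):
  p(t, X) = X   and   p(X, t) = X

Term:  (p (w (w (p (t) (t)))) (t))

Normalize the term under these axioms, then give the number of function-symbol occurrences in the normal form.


size = 3

1. (p (w (w (p (t) (t)))) (t))  →  (w (w (p (t) (t))))
2. (w (w (p (t) (t))))  →  (w (w (t)))
normal form: (w (w (t)))


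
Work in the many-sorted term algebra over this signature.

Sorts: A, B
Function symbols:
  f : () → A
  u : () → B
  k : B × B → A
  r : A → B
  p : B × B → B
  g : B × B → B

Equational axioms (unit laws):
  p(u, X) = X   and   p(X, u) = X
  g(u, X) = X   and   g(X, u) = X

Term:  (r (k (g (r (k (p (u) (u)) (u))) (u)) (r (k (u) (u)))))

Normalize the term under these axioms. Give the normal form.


normal form = (r (k (r (k (u) (u))) (r (k (u) (u)))))

1. (r (k (g (r (k (p (u) (u)) (u))) (u)) (r (k (u) (u)))))  →  (r (k (r (k (p (u) (u)) (u))) (r (k (u) (u)))))
2. (r (k (r (k (p (u) (u)) (u))) (r (k (u) (u)))))  →  (r (k (r (k (u) (u))) (r (k (u) (u)))))


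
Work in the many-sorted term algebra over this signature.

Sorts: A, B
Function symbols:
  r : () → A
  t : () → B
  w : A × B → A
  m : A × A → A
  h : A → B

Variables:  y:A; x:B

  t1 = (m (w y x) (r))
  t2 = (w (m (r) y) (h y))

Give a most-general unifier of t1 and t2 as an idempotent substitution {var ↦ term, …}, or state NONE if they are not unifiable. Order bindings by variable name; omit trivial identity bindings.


head clash or occurs-check failure — not unifiable

NONE (not unifiable)


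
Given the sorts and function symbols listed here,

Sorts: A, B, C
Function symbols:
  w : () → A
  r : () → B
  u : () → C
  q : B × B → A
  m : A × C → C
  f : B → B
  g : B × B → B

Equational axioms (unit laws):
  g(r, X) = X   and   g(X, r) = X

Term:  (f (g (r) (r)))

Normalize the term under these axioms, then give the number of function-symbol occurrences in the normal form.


1. (f (g (r) (r)))  →  (f (r))
normal form: (f (r))

size = 2


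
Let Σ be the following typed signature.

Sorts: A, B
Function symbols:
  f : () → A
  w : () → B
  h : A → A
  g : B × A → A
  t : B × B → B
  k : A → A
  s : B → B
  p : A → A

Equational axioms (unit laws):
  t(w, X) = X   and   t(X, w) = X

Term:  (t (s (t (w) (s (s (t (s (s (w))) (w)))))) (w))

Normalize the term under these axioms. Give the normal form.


normal form = (s (s (s (s (s (w))))))

1. (t (s (t (w) (s (s (t (s (s (w))) (w)))))) (w))  →  (s (t (w) (s (s (t (s (s (w))) (w))))))
2. (s (t (w) (s (s (t (s (s (w))) (w))))))  →  (s (s (s (t (s (s (w))) (w)))))
3. (s (s (s (t (s (s (w))) (w)))))  →  (s (s (s (s (s (w))))))


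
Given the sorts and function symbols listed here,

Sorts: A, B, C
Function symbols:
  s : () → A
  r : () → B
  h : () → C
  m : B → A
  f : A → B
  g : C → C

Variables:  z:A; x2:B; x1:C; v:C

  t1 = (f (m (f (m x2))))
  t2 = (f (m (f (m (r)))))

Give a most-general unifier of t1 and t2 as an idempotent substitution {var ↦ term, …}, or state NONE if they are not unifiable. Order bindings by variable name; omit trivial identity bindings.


{x2 ↦ (r)}


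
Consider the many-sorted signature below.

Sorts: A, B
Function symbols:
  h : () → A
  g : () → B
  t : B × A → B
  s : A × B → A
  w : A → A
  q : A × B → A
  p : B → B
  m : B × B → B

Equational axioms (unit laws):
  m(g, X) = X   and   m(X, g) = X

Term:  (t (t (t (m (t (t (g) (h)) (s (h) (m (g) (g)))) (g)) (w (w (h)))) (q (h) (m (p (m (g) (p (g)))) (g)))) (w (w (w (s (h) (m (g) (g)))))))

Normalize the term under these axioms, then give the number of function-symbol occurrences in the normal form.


1. (t (t (t (m (t (t (g) (h)) (s (h) (m (g) (g)))) (g)) (w (w (h)))) (q (h) (m (p (m (g) (p (g)))) (g)))) (w (w (w (s (h) (m (g) (g)))))))  →  (t (t (t (t (t (g) (h)) (s (h) (m (g) (g)))) (w (w (h)))) (q (h) (m (p (m (g) (p (g)))) (g)))) (w (w (w (s (h) (m (g) (g)))))))
2. (t (t (t (t (t (g) (h)) (s (h) (m (g) (g)))) (w (w (h)))) (q (h) (m (p (m (g) (p (g)))) (g)))) (w (w (w (s (h) (m (g) (g)))))))  →  (t (t (t (t (t (g) (h)) (s (h) (g))) (w (w (h)))) (q (h) (m (p (m (g) (p (g)))) (g)))) (w (w (w (s (h) (m (g) (g)))))))
3. (t (t (t (t (t (g) (h)) (s (h) (g))) (w (w (h)))) (q (h) (m (p (m (g) (p (g)))) (g)))) (w (w (w (s (h) (m (g) (g)))))))  →  (t (t (t (t (t (g) (h)) (s (h) (g))) (w (w (h)))) (q (h) (p (m (g) (p (g)))))) (w (w (w (s (h) (m (g) (g)))))))
4. (t (t (t (t (t (g) (h)) (s (h) (g))) (w (w (h)))) (q (h) (p (m (g) (p (g)))))) (w (w (w (s (h) (m (g) (g)))))))  →  (t (t (t (t (t (g) (h)) (s (h) (g))) (w (w (h)))) (q (h) (p (p (g))))) (w (w (w (s (h) (m (g) (g)))))))
5. (t (t (t (t (t (g) (h)) (s (h) (g))) (w (w (h)))) (q (h) (p (p (g))))) (w (w (w (s (h) (m (g) (g)))))))  →  (t (t (t (t (t (g) (h)) (s (h) (g))) (w (w (h)))) (q (h) (p (p (g))))) (w (w (w (s (h) (g))))))
normal form: (t (t (t (t (t (g) (h)) (s (h) (g))) (w (w (h)))) (q (h) (p (p (g))))) (w (w (w (s (h) (g))))))

size = 24


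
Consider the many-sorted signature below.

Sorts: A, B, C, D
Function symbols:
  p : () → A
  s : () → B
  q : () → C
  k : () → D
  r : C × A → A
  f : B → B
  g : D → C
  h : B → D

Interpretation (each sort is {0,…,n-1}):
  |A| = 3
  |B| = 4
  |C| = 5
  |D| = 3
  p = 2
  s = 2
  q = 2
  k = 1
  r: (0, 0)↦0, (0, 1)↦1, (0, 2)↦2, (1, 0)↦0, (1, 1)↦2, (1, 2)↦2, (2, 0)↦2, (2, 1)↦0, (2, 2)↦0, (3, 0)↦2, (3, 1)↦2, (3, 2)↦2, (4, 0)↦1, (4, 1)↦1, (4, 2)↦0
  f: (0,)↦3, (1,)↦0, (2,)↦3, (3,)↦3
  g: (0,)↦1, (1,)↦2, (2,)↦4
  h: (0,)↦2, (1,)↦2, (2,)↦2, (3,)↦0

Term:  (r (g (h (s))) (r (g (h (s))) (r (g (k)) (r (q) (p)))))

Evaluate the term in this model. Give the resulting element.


value = 1

  s = 2
  (h (s)) = h(2,) = 2
  (g (h (s))) = g(2,) = 4
  s = 2
  (h (s)) = h(2,) = 2
  (g (h (s))) = g(2,) = 4
  k = 1
  (g (k)) = g(1,) = 2
  q = 2
  p = 2
  (r (q) (p)) = r(2, 2) = 0
  (r (g (k)) (r (q) (p))) = r(2, 0) = 2
  (r (g (h (s))) (r (g (k)) (r (q) (p)))) = r(4, 2) = 0
  (r (g (h (s))) (r (g (h (s))) (r (g (k)) (r (q) (p))))) = r(4, 0) = 1


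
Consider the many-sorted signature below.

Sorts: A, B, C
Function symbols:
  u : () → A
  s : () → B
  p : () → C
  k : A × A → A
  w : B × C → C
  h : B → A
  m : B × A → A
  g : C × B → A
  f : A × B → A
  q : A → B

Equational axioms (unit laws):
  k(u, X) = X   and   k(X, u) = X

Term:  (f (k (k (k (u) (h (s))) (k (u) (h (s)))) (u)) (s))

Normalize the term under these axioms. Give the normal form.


1. (f (k (k (k (u) (h (s))) (k (u) (h (s)))) (u)) (s))  →  (f (k (k (u) (h (s))) (k (u) (h (s)))) (s))
2. (f (k (k (u) (h (s))) (k (u) (h (s)))) (s))  →  (f (k (h (s)) (k (u) (h (s)))) (s))
3. (f (k (h (s)) (k (u) (h (s)))) (s))  →  (f (k (h (s)) (h (s))) (s))

normal form = (f (k (h (s)) (h (s))) (s))


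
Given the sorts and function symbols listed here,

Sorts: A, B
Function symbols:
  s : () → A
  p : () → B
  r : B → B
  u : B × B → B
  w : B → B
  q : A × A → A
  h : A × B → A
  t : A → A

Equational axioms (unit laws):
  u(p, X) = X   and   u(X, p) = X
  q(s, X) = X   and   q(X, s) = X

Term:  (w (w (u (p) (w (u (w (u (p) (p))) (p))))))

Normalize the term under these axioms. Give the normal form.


1. (w (w (u (p) (w (u (w (u (p) (p))) (p))))))  →  (w (w (w (u (w (u (p) (p))) (p)))))
2. (w (w (w (u (w (u (p) (p))) (p)))))  →  (w (w (w (w (u (p) (p))))))
3. (w (w (w (w (u (p) (p))))))  →  (w (w (w (w (p)))))

normal form = (w (w (w (w (p)))))


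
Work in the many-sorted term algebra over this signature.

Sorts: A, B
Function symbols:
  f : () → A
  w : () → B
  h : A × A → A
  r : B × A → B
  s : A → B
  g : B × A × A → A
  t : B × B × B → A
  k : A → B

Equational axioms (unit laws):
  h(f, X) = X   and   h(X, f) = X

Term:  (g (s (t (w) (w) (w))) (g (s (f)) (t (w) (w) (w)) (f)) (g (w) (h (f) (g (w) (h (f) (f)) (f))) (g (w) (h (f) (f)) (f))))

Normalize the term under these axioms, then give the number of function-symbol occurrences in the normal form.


size = 24

1. (g (s (t (w) (w) (w))) (g (s (f)) (t (w) (w) (w)) (f)) (g (w) (h (f) (g (w) (h (f) (f)) (f))) (g (w) (h (f) (f)) (f))))  →  (g (s (t (w) (w) (w))) (g (s (f)) (t (w) (w) (w)) (f)) (g (w) (g (w) (h (f) (f)) (f)) (g (w) (h (f) (f)) (f))))
2. (g (s (t (w) (w) (w))) (g (s (f)) (t (w) (w) (w)) (f)) (g (w) (g (w) (h (f) (f)) (f)) (g (w) (h (f) (f)) (f))))  →  (g (s (t (w) (w) (w))) (g (s (f)) (t (w) (w) (w)) (f)) (g (w) (g (w) (f) (f)) (g (w) (h (f) (f)) (f))))
3. (g (s (t (w) (w) (w))) (g (s (f)) (t (w) (w) (w)) (f)) (g (w) (g (w) (f) (f)) (g (w) (h (f) (f)) (f))))  →  (g (s (t (w) (w) (w))) (g (s (f)) (t (w) (w) (w)) (f)) (g (w) (g (w) (f) (f)) (g (w) (f) (f))))
normal form: (g (s (t (w) (w) (w))) (g (s (f)) (t (w) (w) (w)) (f)) (g (w) (g (w) (f) (f)) (g (w) (f) (f))))


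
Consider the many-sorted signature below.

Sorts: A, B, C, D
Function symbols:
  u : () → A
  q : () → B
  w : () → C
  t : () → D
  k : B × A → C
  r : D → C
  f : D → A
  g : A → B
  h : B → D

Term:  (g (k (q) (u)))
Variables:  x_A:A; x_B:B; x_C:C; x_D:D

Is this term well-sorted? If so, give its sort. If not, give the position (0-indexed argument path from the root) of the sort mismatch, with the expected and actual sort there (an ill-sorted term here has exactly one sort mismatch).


ill-sorted at position [0]: expected A, got C

    (q) : B
    (u) : A
  (k (q) (u)) : C
(g (k (q) (u))) : ✗ arg 0 at [0] has sort C, expected A


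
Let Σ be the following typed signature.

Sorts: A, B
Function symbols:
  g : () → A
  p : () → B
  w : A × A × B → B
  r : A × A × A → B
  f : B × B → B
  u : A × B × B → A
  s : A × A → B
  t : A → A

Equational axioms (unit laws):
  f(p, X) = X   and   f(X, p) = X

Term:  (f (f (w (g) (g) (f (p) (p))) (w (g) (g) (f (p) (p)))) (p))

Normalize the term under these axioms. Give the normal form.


1. (f (f (w (g) (g) (f (p) (p))) (w (g) (g) (f (p) (p)))) (p))  →  (f (w (g) (g) (f (p) (p))) (w (g) (g) (f (p) (p))))
2. (f (w (g) (g) (f (p) (p))) (w (g) (g) (f (p) (p))))  →  (f (w (g) (g) (p)) (w (g) (g) (f (p) (p))))
3. (f (w (g) (g) (p)) (w (g) (g) (f (p) (p))))  →  (f (w (g) (g) (p)) (w (g) (g) (p)))

normal form = (f (w (g) (g) (p)) (w (g) (g) (p)))


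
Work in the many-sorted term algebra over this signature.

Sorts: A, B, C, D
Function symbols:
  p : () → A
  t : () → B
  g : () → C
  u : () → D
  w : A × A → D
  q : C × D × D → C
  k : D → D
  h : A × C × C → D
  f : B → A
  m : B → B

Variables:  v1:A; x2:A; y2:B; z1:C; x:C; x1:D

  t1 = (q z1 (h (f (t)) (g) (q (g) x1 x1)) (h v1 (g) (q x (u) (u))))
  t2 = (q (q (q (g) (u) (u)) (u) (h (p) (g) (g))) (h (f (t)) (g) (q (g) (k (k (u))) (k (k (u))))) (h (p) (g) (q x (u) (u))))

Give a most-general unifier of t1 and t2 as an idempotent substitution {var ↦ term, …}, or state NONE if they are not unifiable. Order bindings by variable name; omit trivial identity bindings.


{v1 ↦ (p), x1 ↦ (k (k (u))), z1 ↦ (q (q (g) (u) (u)) (u) (h (p) (g) (g)))}


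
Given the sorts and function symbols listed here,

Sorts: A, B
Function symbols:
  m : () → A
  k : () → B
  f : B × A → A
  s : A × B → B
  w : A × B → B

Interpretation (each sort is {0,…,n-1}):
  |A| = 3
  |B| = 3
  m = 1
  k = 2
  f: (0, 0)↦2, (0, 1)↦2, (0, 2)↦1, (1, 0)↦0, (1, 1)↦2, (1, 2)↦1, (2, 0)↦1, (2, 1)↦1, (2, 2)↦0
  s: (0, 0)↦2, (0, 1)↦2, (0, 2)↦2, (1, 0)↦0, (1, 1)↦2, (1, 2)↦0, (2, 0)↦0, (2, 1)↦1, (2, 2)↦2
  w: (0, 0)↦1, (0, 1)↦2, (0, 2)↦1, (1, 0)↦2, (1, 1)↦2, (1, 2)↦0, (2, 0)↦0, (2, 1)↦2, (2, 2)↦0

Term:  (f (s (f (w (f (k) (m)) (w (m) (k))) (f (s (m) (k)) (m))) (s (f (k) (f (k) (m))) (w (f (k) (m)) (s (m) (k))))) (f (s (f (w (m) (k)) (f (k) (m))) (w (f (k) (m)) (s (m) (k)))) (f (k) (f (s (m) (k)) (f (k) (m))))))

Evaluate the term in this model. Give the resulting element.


  k = 2
  m = 1
  (f (k) (m)) = f(2, 1) = 1
  m = 1
  k = 2
  (w (m) (k)) = w(1, 2) = 0
  (w (f (k) (m)) (w (m) (k))) = w(1, 0) = 2
  m = 1
  k = 2
  (s (m) (k)) = s(1, 2) = 0
  m = 1
  (f (s (m) (k)) (m)) = f(0, 1) = 2
  (f (w (f (k) (m)) (w (m) (k))) (f (s (m) (k)) (m))) = f(2, 2) = 0
  k = 2
  k = 2
  m = 1
  (f (k) (m)) = f(2, 1) = 1
  (f (k) (f (k) (m))) = f(2, 1) = 1
  k = 2
  m = 1
  (f (k) (m)) = f(2, 1) = 1
  m = 1
  k = 2
  (s (m) (k)) = s(1, 2) = 0
  (w (f (k) (m)) (s (m) (k))) = w(1, 0) = 2
  (s (f (k) (f (k) (m))) (w (f (k) (m)) (s (m) (k)))) = s(1, 2) = 0
  (s (f (w (f (k) (m)) (w (m) (k))) (f (s (m) (k)) (m))) (s (f (k) (f (k) (m))) (w (f (k) (m)) (s (m) (k))))) = s(0, 0) = 2
  m = 1
  k = 2
  (w (m) (k)) = w(1, 2) = 0
  k = 2
  m = 1
  (f (k) (m)) = f(2, 1) = 1
  (f (w (m) (k)) (f (k) (m))) = f(0, 1) = 2
  k = 2
  m = 1
  (f (k) (m)) = f(2, 1) = 1
  m = 1
  k = 2
  (s (m) (k)) = s(1, 2) = 0
  (w (f (k) (m)) (s (m) (k))) = w(1, 0) = 2
  (s (f (w (m) (k)) (f (k) (m))) (w (f (k) (m)) (s (m) (k)))) = s(2, 2) = 2
  k = 2
  m = 1
  k = 2
  (s (m) (k)) = s(1, 2) = 0
  k = 2
  m = 1
  (f (k) (m)) = f(2, 1) = 1
  (f (s (m) (k)) (f (k) (m))) = f(0, 1) = 2
  (f (k) (f (s (m) (k)) (f (k) (m)))) = f(2, 2) = 0
  (f (s (f (w (m) (k)) (f (k) (m))) (w (f (k) (m)) (s (m) (k)))) (f (k) (f (s (m) (k)) (f (k) (m))))) = f(2, 0) = 1
  (f (s (f (w (f (k) (m)) (w (m) (k))) (f (s (m) (k)) (m))) (s (f (k) (f (k) (m))) (w (f (k) (m)) (s (m) (k))))) (f (s (f (w (m) (k)) (f (k) (m))) (w (f (k) (m)) (s (m) (k)))) (f (k) (f (s (m) (k)) (f (k) (m)))))) = f(2, 1) = 1

value = 1


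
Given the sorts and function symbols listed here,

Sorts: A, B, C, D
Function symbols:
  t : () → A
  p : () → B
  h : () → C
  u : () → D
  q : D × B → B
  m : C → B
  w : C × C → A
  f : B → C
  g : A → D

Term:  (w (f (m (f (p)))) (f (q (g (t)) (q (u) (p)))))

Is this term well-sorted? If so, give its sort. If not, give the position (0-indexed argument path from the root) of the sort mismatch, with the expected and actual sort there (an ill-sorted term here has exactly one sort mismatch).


        (p) : B
      (f (p)) : C
    (m (f (p))) : B
  (f (m (f (p)))) : C
        (t) : A
      (g (t)) : D
        (u) : D
        (p) : B
      (q (u) (p)) : B
    (q (g (t)) (q (u) (p))) : B
  (f (q (g (t)) (q (u) (p)))) : C
(w (f (m (f (p)))) (f (q (g (t)) (q (u) (p))))) : A

well-sorted; sort = A
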